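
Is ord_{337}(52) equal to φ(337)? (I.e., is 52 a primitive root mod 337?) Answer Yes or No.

φ(337) = 337 − 1 = 336 = 2^4 · 3 · 7.
Test 52^(336/q) mod 337 for each prime factor q of 336:
52^168 ≡ 1 (mod 337)  [q = 2: ≡ 1 ✗]
52^112 ≡ 1 (mod 337)  [q = 3: ≡ 1 ✗]
52^48 ≡ 175 (mod 337)  [q = 7: ≢ 1 ✓]
Since 52^168 ≡ 1, the order of 52 divides 168 < 336, so 52 is not a primitive root.

No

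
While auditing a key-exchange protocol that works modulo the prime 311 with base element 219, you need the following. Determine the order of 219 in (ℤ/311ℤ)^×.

155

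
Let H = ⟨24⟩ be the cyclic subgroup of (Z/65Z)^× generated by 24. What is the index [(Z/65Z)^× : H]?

4

The order of 24 must divide φ(65) = φ(5·13) = (5−1)·(13−1) = 4·12 = 48 = 2^4 · 3.
Divisors of 48: 1, 2, 3, 4, 6, 8, 12, 16, 24, 48.
Check 24^d mod 65 for each divisor in increasing order:
24^1 ≡ 24
24^2 ≡ 56
24^3 ≡ 44
24^4 ≡ 16
24^6 ≡ 51
24^8 ≡ 61
24^12 ≡ 1
The order of 24 is 12, so the subgroup it generates has 12 elements.
[(Z/65Z)^× : ⟨24⟩] = 48/12 = 4.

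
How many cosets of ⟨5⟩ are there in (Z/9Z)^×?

Since 5 ∈ (Z/9Z)^×, its order divides φ(9) = φ(3^2) = 3·(3−1) = 6 = 2 · 3.
Divisors of 6: 1, 2, 3, 6.
Test each divisor d:
5^1 ≡ 5 (mod 9)
5^2 ≡ 7 (mod 9)
5^3 ≡ 8 (mod 9)
5^6 ≡ 1 (mod 9) ✓
Thus |⟨5⟩| = ord(5) = 6.
[(Z/9Z)^× : ⟨5⟩] = 6/6 = 1.

1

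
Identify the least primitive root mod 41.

φ(41) = 41 − 1 = 40 = 2^3 · 5.
Test candidates g = 2, 3, … against the prime factors q ∈ {2, 5} of φ(41): g is a generator iff g^(40/q) ≢ 1 for every such q.
g = 2: 2^20 ≡ 1 — hits 1, so not a primitive root.
g = 3: 3^20 ≡ 40; 3^8 ≡ 1 — hits 1, so not a primitive root.
g = 4: 4^20 ≡ 1 — hits 1, so not a primitive root.
g = 5: 5^20 ≡ 1 — hits 1, so not a primitive root.
g = 6: 6^20 ≡ 40; 6^8 ≡ 10 — none is 1, so 6 is a primitive root.
Hence the least primitive root of 41 is 6.

6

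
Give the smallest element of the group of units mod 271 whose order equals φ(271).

6

φ(271) = 271 − 1 = 270 = 2 · 3^3 · 5.
g is a primitive root iff g^(270/q) ≢ 1 (mod 271) for each prime q ∈ {2, 3, 5}.
g = 2: 2^135 ≡ 1 — hits 1, so not a primitive root.
g = 3: 3^135 ≡ 270; 3^90 ≡ 1 — hits 1, so not a primitive root.
g = 4: 4^135 ≡ 1 — hits 1, so not a primitive root.
g = 5: 5^135 ≡ 1 — hits 1, so not a primitive root.
g = 6: 6^135 ≡ 270; 6^90 ≡ 242; 6^54 ≡ 10 — none is 1, so 6 is a primitive root.
The smallest primitive root modulo 271 is 6.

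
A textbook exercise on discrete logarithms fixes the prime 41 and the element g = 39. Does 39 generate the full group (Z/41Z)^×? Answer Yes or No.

φ(41) = 41 − 1 = 40 = 2^3 · 5.
39 is a primitive root mod 41 iff 39^(φ(41)/q) ≢ 1 for every prime q | φ(41), i.e. q ∈ {2, 5}.
39^20 ≡ 1 (mod 41)  [q = 2: ≡ 1 ✗]
39^8 ≡ 10 (mod 41)  [q = 5: ≢ 1 ✓]
39^20 ≡ 1 shows ord(39) | 20, strictly less than φ(41); not a primitive root.

No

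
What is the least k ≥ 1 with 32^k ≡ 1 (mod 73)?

9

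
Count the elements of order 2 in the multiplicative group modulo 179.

φ(179) = 179 − 1 = 178 = 2 · 89.
In a cyclic group of order 178, there are φ(d) elements of order d for each divisor d of 178, and zero for non-divisors.
2 | 178, and φ(2) = 2 − 1 = 1.

1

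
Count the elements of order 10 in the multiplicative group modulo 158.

φ(158) = φ(2)·φ(79) = 1·78 = 78 = 2 · 3 · 13.
Since (Z/158Z)^× is cyclic of order 78, the number of elements of order d is φ(d) when d | 78 and 0 otherwise.
10 does not divide 78, so no element of (Z/158Z)^× has order 10.

0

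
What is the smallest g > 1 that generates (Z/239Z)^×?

φ(239) = 239 − 1 = 238 = 2 · 7 · 17.
g is a primitive root iff g^(238/q) ≢ 1 (mod 239) for each prime q ∈ {2, 7, 17}.
g = 2: 2^119 ≡ 1 — hits 1, so not a primitive root.
g = 3: 3^119 ≡ 1 — hits 1, so not a primitive root.
g = 4: 4^119 ≡ 1 — hits 1, so not a primitive root.
g = 5: 5^119 ≡ 1 — hits 1, so not a primitive root.
g = 6: 6^119 ≡ 1 — hits 1, so not a primitive root.
g = 7: 7^119 ≡ 238; 7^34 ≡ 24; 7^14 ≡ 211 — none is 1, so 7 is a primitive root.
So 7 is the smallest generator of (Z/239Z)^×.

7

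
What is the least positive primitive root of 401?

φ(401) = 401 − 1 = 400 = 2^4 · 5^2.
g is a primitive root iff g^(400/q) ≢ 1 (mod 401) for each prime q ∈ {2, 5}.
g = 2: 2^200 ≡ 1 — hits 1, so not a primitive root.
g = 3: 3^200 ≡ 400; 3^80 ≡ 72 — none is 1, so 3 is a primitive root.
Hence the least primitive root of 401 is 3.

3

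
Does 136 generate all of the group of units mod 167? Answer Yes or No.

Yes

φ(167) = 167 − 1 = 166 = 2 · 83.
It suffices to check that the order of 136 is not a proper divisor of 166: compute 136^(166/q) for q ∈ {2, 83}.
136^83 ≡ 166 (mod 167)  [q = 2: ≢ 1 ✓]
136^2 ≡ 126 (mod 167)  [q = 83: ≢ 1 ✓]
Every test exponent gives a nontrivial residue, hence 136 generates the full group.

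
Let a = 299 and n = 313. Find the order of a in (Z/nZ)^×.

ord(299) | φ(313) = 313 − 1 = 312 = 2^3 · 3 · 13.
Divisors of 312: 1, 2, 3, 4, 6, 8, 12, 13, 24, 26, 39, 52, 78, 104, 156, 312.
Check 299^d mod 313 for each divisor in increasing order:
299^1 ≡ 299 (mod 313)
299^2 ≡ 196 (mod 313)
299^3 ≡ 73 (mod 313)
299^4 ≡ 230 (mod 313)
299^6 ≡ 8 (mod 313)
299^8 ≡ 3 (mod 313)
299^12 ≡ 64 (mod 313)
299^13 ≡ 43 (mod 313)
299^24 ≡ 27 (mod 313)
299^26 ≡ 284 (mod 313)
299^39 ≡ 5 (mod 313)
299^52 ≡ 215 (mod 313)
299^78 ≡ 25 (mod 313)
299^104 ≡ 214 (mod 313)
299^156 ≡ 312 (mod 313)
299^312 ≡ 1 (mod 313) ✓
Therefore the multiplicative order of 299 modulo 313 is 312.

312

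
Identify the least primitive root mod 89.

φ(89) = 89 − 1 = 88 = 2^3 · 11.
Test candidates g = 2, 3, … against the prime factors q ∈ {2, 11} of φ(89): g is a generator iff g^(88/q) ≢ 1 for every such q.
g = 2: 2^44 ≡ 1 — hits 1, so not a primitive root.
g = 3: 3^44 ≡ 88; 3^8 ≡ 64 — none is 1, so 3 is a primitive root.
So 3 is the smallest generator of (Z/89Z)^×.

3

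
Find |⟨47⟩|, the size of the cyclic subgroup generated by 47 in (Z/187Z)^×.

20

By Lagrange's theorem, ord_187(47) divides φ(187) = φ(11·17) = (11−1)·(17−1) = 10·16 = 160 = 2^5 · 5.
Divisors of 160: 1, 2, 4, 5, 8, 10, 16, 20, 32, 40, 80, 160.
Evaluate successive powers at the divisors of 160:
47^1 ≡ 47
47^2 ≡ 152
47^4 ≡ 103
47^5 ≡ 166
47^8 ≡ 137
47^10 ≡ 67
47^16 ≡ 69
47^20 ≡ 1
Therefore the multiplicative order of 47 modulo 187 is 20.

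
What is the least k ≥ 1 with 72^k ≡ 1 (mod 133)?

18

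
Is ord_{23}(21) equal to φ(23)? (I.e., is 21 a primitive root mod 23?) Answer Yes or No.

φ(23) = 23 − 1 = 22 = 2 · 11.
Test 21^(22/q) mod 23 for each prime factor q of 22:
21^11 ≡ 22 (mod 23)  [q = 2: ≢ 1 ✓]
21^2 ≡ 4 (mod 23)  [q = 11: ≢ 1 ✓]
Every test exponent gives a nontrivial residue, hence 21 generates the full group.

Yes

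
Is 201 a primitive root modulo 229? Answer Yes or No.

Yes

φ(229) = 229 − 1 = 228 = 2^2 · 3 · 19.
Test 201^(228/q) mod 229 for each prime factor q of 228:
201^114 ≡ 228 (mod 229)  [q = 2: ≢ 1 ✓]
201^76 ≡ 94 (mod 229)  [q = 3: ≢ 1 ✓]
201^12 ≡ 214 (mod 229)  [q = 19: ≢ 1 ✓]
None equal 1, so ord_229(201) = 228: 201 is a primitive root.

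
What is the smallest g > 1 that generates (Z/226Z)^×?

3

φ(226) = φ(2)·φ(113) = 1·112 = 112 = 2^4 · 7.
Test candidates g = 2, 3, … against the prime factors q ∈ {2, 7} of φ(226): g is a generator iff g^(112/q) ≢ 1 for every such q.
g = 2: gcd(2, 226) = 2 > 1, not a unit — skip.
g = 3: 3^56 ≡ 225; 3^16 ≡ 49 — none is 1, so 3 is a primitive root.
The smallest primitive root modulo 226 is 3.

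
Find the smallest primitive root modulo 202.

φ(202) = φ(2)·φ(101) = 1·100 = 100 = 2^2 · 5^2.
g is a primitive root iff g^(100/q) ≢ 1 (mod 202) for each prime q ∈ {2, 5}.
g = 2: gcd(2, 202) = 2 > 1, not a unit — skip.
g = 3: 3^50 ≡ 201; 3^20 ≡ 185 — none is 1, so 3 is a primitive root.
Hence the least primitive root of 202 is 3.

3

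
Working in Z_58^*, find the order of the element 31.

Since 31 ∈ (Z/58Z)^×, its order divides φ(58) = φ(2)·φ(29) = 1·28 = 28 = 2^2 · 7.
Divisors of 28: 1, 2, 4, 7, 14, 28.
Test each divisor d:
31^1 ≡ 31 (mod 58)
31^2 ≡ 33 (mod 58)
31^4 ≡ 45 (mod 58)
31^7 ≡ 41 (mod 58)
31^14 ≡ 57 (mod 58)
31^28 ≡ 1 (mod 58) ✓
So ord_58(31) = 28.

28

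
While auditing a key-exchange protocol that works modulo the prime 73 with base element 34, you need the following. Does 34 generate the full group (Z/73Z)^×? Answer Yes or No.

Yes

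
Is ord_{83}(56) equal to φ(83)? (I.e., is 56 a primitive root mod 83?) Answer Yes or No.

φ(83) = 83 − 1 = 82 = 2 · 41.
56 is a primitive root mod 83 iff 56^(φ(83)/q) ≢ 1 for every prime q | φ(83), i.e. q ∈ {2, 41}.
56^41 ≡ 82 (mod 83)  [q = 2: ≢ 1 ✓]
56^2 ≡ 65 (mod 83)  [q = 41: ≢ 1 ✓]
None equal 1, so ord_83(56) = 82: 56 is a primitive root.

Yes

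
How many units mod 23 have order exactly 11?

φ(23) = 23 − 1 = 22 = 2 · 11.
Since (Z/23Z)^× is cyclic of order 22, the number of elements of order d is φ(d) when d | 22 and 0 otherwise.
11 | 22, and φ(11) = 11 − 1 = 10.

10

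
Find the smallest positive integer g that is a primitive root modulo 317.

φ(317) = 317 − 1 = 316 = 2^2 · 79.
Test candidates g = 2, 3, … against the prime factors q ∈ {2, 79} of φ(317): g is a generator iff g^(316/q) ≢ 1 for every such q.
g = 2: 2^158 ≡ 316; 2^4 ≡ 16 — none is 1, so 2 is a primitive root.
So 2 is the smallest generator of (Z/317Z)^×.

2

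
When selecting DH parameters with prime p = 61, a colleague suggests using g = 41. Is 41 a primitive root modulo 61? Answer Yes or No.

No

φ(61) = 61 − 1 = 60 = 2^2 · 3 · 5.
41 is a primitive root mod 61 iff 41^(φ(61)/q) ≢ 1 for every prime q | φ(61), i.e. q ∈ {2, 3, 5}.
41^30 ≡ 1 (mod 61)  [q = 2: ≡ 1 ✗]
41^20 ≡ 1 (mod 61)  [q = 3: ≡ 1 ✗]
41^12 ≡ 34 (mod 61)  [q = 5: ≢ 1 ✓]
Since 41^30 ≡ 1, the order of 41 divides 30 < 60, so 41 is not a primitive root.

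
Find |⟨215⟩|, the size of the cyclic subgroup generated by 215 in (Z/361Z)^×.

ord(215) | φ(361) = φ(19^2) = 19·(19−1) = 342 = 2 · 3^2 · 19.
Divisors of 342: 1, 2, 3, 6, 9, 18, 19, 38, 57, 114, 171, 342.
Compute 215^d (mod 361) for the divisors d until we hit 1:
215^1 ≡ 215 (mod 361)
215^2 ≡ 17 (mod 361)
215^3 ≡ 45 (mod 361)
215^6 ≡ 220 (mod 361)
215^9 ≡ 153 (mod 361)
215^18 ≡ 305 (mod 361)
215^19 ≡ 234 (mod 361)
215^38 ≡ 245 (mod 361)
215^57 ≡ 292 (mod 361)
215^114 ≡ 68 (mod 361)
215^171 ≡ 1 (mod 361) ✓
The smallest such exponent is 171, so the order of 215 is 171.

171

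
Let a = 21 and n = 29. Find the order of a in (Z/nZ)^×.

28

The order of 21 must divide φ(29) = 29 − 1 = 28 = 2^2 · 7.
Divisors of 28: 1, 2, 4, 7, 14, 28.
Test each divisor d:
21^1 ≡ 21 (mod 29)
21^2 ≡ 6 (mod 29)
21^4 ≡ 7 (mod 29)
21^7 ≡ 12 (mod 29)
21^14 ≡ 28 (mod 29)
21^28 ≡ 1 (mod 29) ✓
The smallest such exponent is 28, so the order of 21 is 28.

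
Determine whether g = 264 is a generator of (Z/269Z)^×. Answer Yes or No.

φ(269) = 269 − 1 = 268 = 2^2 · 67.
Test 264^(268/q) mod 269 for each prime factor q of 268:
264^134 ≡ 1 (mod 269)  [q = 2: ≡ 1 ✗]
264^4 ≡ 87 (mod 269)  [q = 67: ≢ 1 ✓]
264^134 ≡ 1 shows ord(264) | 134, strictly less than φ(269); not a primitive root.

No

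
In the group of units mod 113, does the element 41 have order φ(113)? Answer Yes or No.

φ(113) = 113 − 1 = 112 = 2^4 · 7.
Test 41^(112/q) mod 113 for each prime factor q of 112:
41^56 ≡ 1 (mod 113)  [q = 2: ≡ 1 ✗]
41^16 ≡ 16 (mod 113)  [q = 7: ≢ 1 ✓]
The check at q = 2 fails, so 41 generates a proper subgroup.

No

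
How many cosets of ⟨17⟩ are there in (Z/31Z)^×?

1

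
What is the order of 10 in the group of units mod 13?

6

ord(10) | φ(13) = 13 − 1 = 12 = 2^2 · 3.
Divisors of 12: 1, 2, 3, 4, 6, 12.
Evaluate successive powers at the divisors of 12:
10^1 ≡ 10 (mod 13)
10^2 ≡ 9 (mod 13)
10^3 ≡ 12 (mod 13)
10^4 ≡ 3 (mod 13)
10^6 ≡ 1 (mod 13) ✓
So ord_13(10) = 6.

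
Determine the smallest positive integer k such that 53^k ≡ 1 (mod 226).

28

ord(53) | φ(226) = φ(2)·φ(113) = 1·112 = 112 = 2^4 · 7.
Divisors of 112: 1, 2, 4, 7, 8, 14, 16, 28, 56, 112.
Test each divisor d:
53^1 ≡ 53 (mod 226)
53^2 ≡ 97 (mod 226)
53^4 ≡ 143 (mod 226)
53^7 ≡ 211 (mod 226)
53^8 ≡ 109 (mod 226)
53^14 ≡ 225 (mod 226)
53^16 ≡ 129 (mod 226)
53^28 ≡ 1 (mod 226) ✓
Hence ord(53) = 28.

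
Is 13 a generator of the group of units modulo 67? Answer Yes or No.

Yes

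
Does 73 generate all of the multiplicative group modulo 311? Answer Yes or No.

No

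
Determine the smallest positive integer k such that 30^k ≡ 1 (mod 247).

6

ord(30) | φ(247) = φ(13·19) = (13−1)·(19−1) = 12·18 = 216 = 2^3 · 3^3.
Divisors of 216: 1, 2, 3, 4, 6, 8, 9, 12, 18, 24, 27, 36, 54, 72, 108, 216.
Test each divisor d:
30^1 ≡ 30 (mod 247)
30^2 ≡ 159 (mod 247)
30^3 ≡ 77 (mod 247)
30^4 ≡ 87 (mod 247)
30^6 ≡ 1 (mod 247) ✓
The smallest such exponent is 6, so the order of 30 is 6.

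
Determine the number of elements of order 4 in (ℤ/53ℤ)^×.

2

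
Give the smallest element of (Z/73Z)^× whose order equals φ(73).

φ(73) = 73 − 1 = 72 = 2^3 · 3^2.
Test candidates g = 2, 3, … against the prime factors q ∈ {2, 3} of φ(73): g is a generator iff g^(72/q) ≢ 1 for every such q.
g = 2: 2^36 ≡ 1 — hits 1, so not a primitive root.
g = 3: 3^36 ≡ 1 — hits 1, so not a primitive root.
g = 4: 4^36 ≡ 1 — hits 1, so not a primitive root.
g = 5: 5^36 ≡ 72; 5^24 ≡ 8 — none is 1, so 5 is a primitive root.
So 5 is the smallest generator of (Z/73Z)^×.

5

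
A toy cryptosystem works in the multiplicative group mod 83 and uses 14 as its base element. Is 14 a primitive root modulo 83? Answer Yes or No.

φ(83) = 83 − 1 = 82 = 2 · 41.
Test 14^(82/q) mod 83 for each prime factor q of 82:
14^41 ≡ 82 (mod 83)  [q = 2: ≢ 1 ✓]
14^2 ≡ 30 (mod 83)  [q = 41: ≢ 1 ✓]
Every test exponent gives a nontrivial residue, hence 14 generates the full group.

Yes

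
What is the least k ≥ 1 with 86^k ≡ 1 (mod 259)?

By Lagrange's theorem, ord_259(86) divides φ(259) = φ(7·37) = (7−1)·(37−1) = 6·36 = 216 = 2^3 · 3^3.
Divisors of 216: 1, 2, 3, 4, 6, 8, 9, 12, 18, 24, 27, 36, 54, 72, 108, 216.
Check 86^d mod 259 for each divisor in increasing order:
86^1 ≡ 86 (mod 259)
86^2 ≡ 144 (mod 259)
86^3 ≡ 211 (mod 259)
86^4 ≡ 16 (mod 259)
86^6 ≡ 232 (mod 259)
86^8 ≡ 256 (mod 259)
86^9 ≡ 1 (mod 259) ✓
The smallest such exponent is 9, so the order of 86 is 9.

9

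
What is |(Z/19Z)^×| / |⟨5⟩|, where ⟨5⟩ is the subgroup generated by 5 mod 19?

2

ord(5) | φ(19) = 19 − 1 = 18 = 2 · 3^2.
Divisors of 18: 1, 2, 3, 6, 9, 18.
Check 5^d mod 19 for each divisor in increasing order:
5^1 ≡ 5
5^2 ≡ 6
5^3 ≡ 11
5^6 ≡ 7
5^9 ≡ 1
Thus |⟨5⟩| = ord(5) = 9.
The index is φ(19) / ord(5) = 18 / 9 = 2.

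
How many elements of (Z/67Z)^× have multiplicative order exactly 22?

φ(67) = 67 − 1 = 66 = 2 · 3 · 11.
(Z/67Z)^× is cyclic (|G| = 66); a cyclic group of order m has exactly φ(d) elements of each order d | m, and none otherwise.
22 = 2 · 11 divides 66, and φ(22) = 10.

10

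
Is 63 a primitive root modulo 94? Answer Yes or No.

No

φ(94) = φ(2)·φ(47) = 1·46 = 46 = 2 · 23.
Test 63^(46/q) mod 94 for each prime factor q of 46:
63^23 ≡ 1 (mod 94)  [q = 2: ≡ 1 ✗]
63^2 ≡ 21 (mod 94)  [q = 23: ≢ 1 ✓]
63^23 ≡ 1 shows ord(63) | 23, strictly less than φ(94); not a primitive root.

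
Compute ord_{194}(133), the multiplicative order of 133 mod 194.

Since 133 ∈ (Z/194Z)^×, its order divides φ(194) = φ(2)·φ(97) = 1·96 = 96 = 2^5 · 3.
Divisors of 96: 1, 2, 3, 4, 6, 8, 12, 16, 24, 32, 48, 96.
Evaluate successive powers at the divisors of 96:
133^1 ≡ 133
133^2 ≡ 35
133^3 ≡ 193
133^4 ≡ 61
133^6 ≡ 1
So ord_194(133) = 6.

6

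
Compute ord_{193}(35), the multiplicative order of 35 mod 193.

ord(35) | φ(193) = 193 − 1 = 192 = 2^6 · 3.
Divisors of 192: 1, 2, 3, 4, 6, 8, 12, 16, 24, 32, 48, 64, 96, 192.
Check 35^d mod 193 for each divisor in increasing order:
35^1 ≡ 35 (mod 193)
35^2 ≡ 67 (mod 193)
35^3 ≡ 29 (mod 193)
35^4 ≡ 50 (mod 193)
35^6 ≡ 69 (mod 193)
35^8 ≡ 184 (mod 193)
35^12 ≡ 129 (mod 193)
35^16 ≡ 81 (mod 193)
35^24 ≡ 43 (mod 193)
35^32 ≡ 192 (mod 193)
35^48 ≡ 112 (mod 193)
35^64 ≡ 1 (mod 193) ✓
So ord_193(35) = 64.

64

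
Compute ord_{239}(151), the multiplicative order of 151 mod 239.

238

ord(151) | φ(239) = 239 − 1 = 238 = 2 · 7 · 17.
Divisors of 238: 1, 2, 7, 14, 17, 34, 119, 238.
Check 151^d mod 239 for each divisor in increasing order:
151^1 ≡ 151 (mod 239)
151^2 ≡ 96 (mod 239)
151^7 ≡ 111 (mod 239)
151^14 ≡ 132 (mod 239)
151^17 ≡ 38 (mod 239)
151^34 ≡ 10 (mod 239)
151^119 ≡ 238 (mod 239)
151^238 ≡ 1 (mod 239) ✓
Therefore the multiplicative order of 151 modulo 239 is 238.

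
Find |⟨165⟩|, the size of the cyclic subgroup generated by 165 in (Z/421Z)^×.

210

ord(165) | φ(421) = 421 − 1 = 420 = 2^2 · 3 · 5 · 7.
Divisors of 420: 1, 2, 3, 4, 5, 6, 7, 10, 12, 14, 15, 20, 21, 28, 30, 35, 42, 60, 70, 84, 105, 140, 210, 420.
Evaluate successive powers at the divisors of 420:
165^1 ≡ 165 (mod 421)
165^2 ≡ 281 (mod 421)
165^3 ≡ 55 (mod 421)
165^4 ≡ 234 (mod 421)
165^5 ≡ 299 (mod 421)
165^6 ≡ 78 (mod 421)
165^7 ≡ 240 (mod 421)
165^10 ≡ 149 (mod 421)
165^12 ≡ 190 (mod 421)
165^14 ≡ 344 (mod 421)
165^15 ≡ 346 (mod 421)
165^20 ≡ 309 (mod 421)
165^21 ≡ 44 (mod 421)
165^28 ≡ 35 (mod 421)
165^30 ≡ 152 (mod 421)
165^35 ≡ 401 (mod 421)
165^42 ≡ 252 (mod 421)
165^60 ≡ 370 (mod 421)
165^70 ≡ 400 (mod 421)
165^84 ≡ 354 (mod 421)
165^105 ≡ 420 (mod 421)
165^140 ≡ 20 (mod 421)
165^210 ≡ 1 (mod 421) ✓
Hence ord(165) = 210.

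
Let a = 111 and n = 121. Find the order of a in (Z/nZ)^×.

The order of 111 must divide φ(121) = φ(11^2) = 11·(11−1) = 110 = 2 · 5 · 11.
Divisors of 110: 1, 2, 5, 10, 11, 22, 55, 110.
Check 111^d mod 121 for each divisor in increasing order:
111^1 ≡ 111 (mod 121)
111^2 ≡ 100 (mod 121)
111^5 ≡ 67 (mod 121)
111^10 ≡ 12 (mod 121)
111^11 ≡ 1 (mod 121) ✓
Hence ord(111) = 11.

11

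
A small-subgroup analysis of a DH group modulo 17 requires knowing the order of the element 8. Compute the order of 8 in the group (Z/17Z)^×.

8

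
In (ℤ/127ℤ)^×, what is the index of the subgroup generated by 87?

6

ord(87) | φ(127) = 127 − 1 = 126 = 2 · 3^2 · 7.
Divisors of 126: 1, 2, 3, 6, 7, 9, 14, 18, 21, 42, 63, 126.
Evaluate successive powers at the divisors of 126:
87^1 ≡ 87
87^2 ≡ 76
87^3 ≡ 8
87^6 ≡ 64
87^7 ≡ 107
87^9 ≡ 4
87^14 ≡ 19
87^18 ≡ 16
87^21 ≡ 1
So ord_127(87) = 21, hence |⟨87⟩| = 21.
Index = |(Z/127Z)^×| / |⟨87⟩| = 126 / 21 = 6.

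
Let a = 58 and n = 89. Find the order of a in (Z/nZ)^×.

88

Since 58 ∈ (Z/89Z)^×, its order divides φ(89) = 89 − 1 = 88 = 2^3 · 11.
Divisors of 88: 1, 2, 4, 8, 11, 22, 44, 88.
Test each divisor d:
58^1 ≡ 58 (mod 89)
58^2 ≡ 71 (mod 89)
58^4 ≡ 57 (mod 89)
58^8 ≡ 45 (mod 89)
58^11 ≡ 12 (mod 89)
58^22 ≡ 55 (mod 89)
58^44 ≡ 88 (mod 89)
58^88 ≡ 1 (mod 89) ✓
Hence ord(58) = 88.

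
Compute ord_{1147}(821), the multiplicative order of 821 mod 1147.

90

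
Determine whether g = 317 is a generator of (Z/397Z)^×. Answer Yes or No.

Yes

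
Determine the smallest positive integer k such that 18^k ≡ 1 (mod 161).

ord(18) | φ(161) = φ(7·23) = (7−1)·(23−1) = 6·22 = 132 = 2^2 · 3 · 11.
Divisors of 132: 1, 2, 3, 4, 6, 11, 12, 22, 33, 44, 66, 132.
Check 18^d mod 161 for each divisor in increasing order:
18^1 ≡ 18 (mod 161)
18^2 ≡ 2 (mod 161)
18^3 ≡ 36 (mod 161)
18^4 ≡ 4 (mod 161)
18^6 ≡ 8 (mod 161)
18^11 ≡ 93 (mod 161)
18^12 ≡ 64 (mod 161)
18^22 ≡ 116 (mod 161)
18^33 ≡ 1 (mod 161) ✓
Therefore the multiplicative order of 18 modulo 161 is 33.

33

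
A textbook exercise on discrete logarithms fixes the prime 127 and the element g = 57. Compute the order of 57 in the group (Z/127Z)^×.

126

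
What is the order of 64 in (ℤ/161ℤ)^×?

Since 64 ∈ (Z/161Z)^×, its order divides φ(161) = φ(7·23) = (7−1)·(23−1) = 6·22 = 132 = 2^2 · 3 · 11.
Divisors of 132: 1, 2, 3, 4, 6, 11, 12, 22, 33, 44, 66, 132.
Compute 64^d (mod 161) for the divisors d until we hit 1:
64^1 ≡ 64 (mod 161)
64^2 ≡ 71 (mod 161)
64^3 ≡ 36 (mod 161)
64^4 ≡ 50 (mod 161)
64^6 ≡ 8 (mod 161)
64^11 ≡ 1 (mod 161) ✓
The smallest such exponent is 11, so the order of 64 is 11.

11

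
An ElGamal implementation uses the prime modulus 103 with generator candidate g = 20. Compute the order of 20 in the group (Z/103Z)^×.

By Lagrange's theorem, ord_103(20) divides φ(103) = 103 − 1 = 102 = 2 · 3 · 17.
Divisors of 102: 1, 2, 3, 6, 17, 34, 51, 102.
Test each divisor d:
20^1 ≡ 20 (mod 103)
20^2 ≡ 91 (mod 103)
20^3 ≡ 69 (mod 103)
20^6 ≡ 23 (mod 103)
20^17 ≡ 47 (mod 103)
20^34 ≡ 46 (mod 103)
20^51 ≡ 102 (mod 103)
20^102 ≡ 1 (mod 103) ✓
Therefore the multiplicative order of 20 modulo 103 is 102.

102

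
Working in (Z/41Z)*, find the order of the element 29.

The order of 29 must divide φ(41) = 41 − 1 = 40 = 2^3 · 5.
Divisors of 40: 1, 2, 4, 5, 8, 10, 20, 40.
Check 29^d mod 41 for each divisor in increasing order:
29^1 ≡ 29 (mod 41)
29^2 ≡ 21 (mod 41)
29^4 ≡ 31 (mod 41)
29^5 ≡ 38 (mod 41)
29^8 ≡ 18 (mod 41)
29^10 ≡ 9 (mod 41)
29^20 ≡ 40 (mod 41)
29^40 ≡ 1 (mod 41) ✓
So ord_41(29) = 40.

40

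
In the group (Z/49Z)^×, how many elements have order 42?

12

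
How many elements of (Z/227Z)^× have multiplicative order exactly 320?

φ(227) = 227 − 1 = 226 = 2 · 113.
(Z/227Z)^× is cyclic (|G| = 226); a cyclic group of order m has exactly φ(d) elements of each order d | m, and none otherwise.
Here 226 is not a multiple of 320, so there are no elements of order 320.

0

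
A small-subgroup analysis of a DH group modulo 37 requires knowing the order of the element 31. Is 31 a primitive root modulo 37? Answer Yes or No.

No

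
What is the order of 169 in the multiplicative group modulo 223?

37

The order of 169 must divide φ(223) = 223 − 1 = 222 = 2 · 3 · 37.
Divisors of 222: 1, 2, 3, 6, 37, 74, 111, 222.
Test each divisor d:
169^1 ≡ 169 (mod 223)
169^2 ≡ 17 (mod 223)
169^3 ≡ 197 (mod 223)
169^6 ≡ 7 (mod 223)
169^37 ≡ 1 (mod 223) ✓
So ord_223(169) = 37.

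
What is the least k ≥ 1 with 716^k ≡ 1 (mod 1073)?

252

The order of 716 must divide φ(1073) = φ(29·37) = (29−1)·(37−1) = 28·36 = 1008 = 2^4 · 3^2 · 7.
Divisors of 1008: 1, 2, 3, 4, 6, 7, 8, 9, 12, 14, 16, 18, 21, 24, 28, 36, 42, 48, 56, 63, 72, 84, 112, 126, 144, 168, 252, 336, 504, 1008.
Check 716^d mod 1073 for each divisor in increasing order:
716^1 ≡ 716 (mod 1073)
716^2 ≡ 835 (mod 1073)
716^3 ≡ 199 (mod 1073)
716^4 ≡ 848 (mod 1073)
716^6 ≡ 973 (mod 1073)
716^7 ≡ 291 (mod 1073)
716^8 ≡ 194 (mod 1073)
716^9 ≡ 487 (mod 1073)
716^12 ≡ 343 (mod 1073)
716^14 ≡ 987 (mod 1073)
716^16 ≡ 81 (mod 1073)
716^18 ≡ 36 (mod 1073)
716^21 ≡ 726 (mod 1073)
716^24 ≡ 692 (mod 1073)
716^28 ≡ 958 (mod 1073)
716^36 ≡ 223 (mod 1073)
716^42 ≡ 233 (mod 1073)
716^48 ≡ 306 (mod 1073)
716^56 ≡ 349 (mod 1073)
716^63 ≡ 697 (mod 1073)
716^72 ≡ 371 (mod 1073)
716^84 ≡ 639 (mod 1073)
716^112 ≡ 552 (mod 1073)
716^126 ≡ 813 (mod 1073)
716^144 ≡ 297 (mod 1073)
716^168 ≡ 581 (mod 1073)
716^252 ≡ 1 (mod 1073) ✓
So ord_1073(716) = 252.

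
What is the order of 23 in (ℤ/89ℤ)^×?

88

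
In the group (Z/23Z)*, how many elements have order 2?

1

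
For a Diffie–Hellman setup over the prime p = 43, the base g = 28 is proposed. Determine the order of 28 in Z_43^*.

Since 28 ∈ (Z/43Z)^×, its order divides φ(43) = 43 − 1 = 42 = 2 · 3 · 7.
Divisors of 42: 1, 2, 3, 6, 7, 14, 21, 42.
Test each divisor d:
28^1 ≡ 28 (mod 43)
28^2 ≡ 10 (mod 43)
28^3 ≡ 22 (mod 43)
28^6 ≡ 11 (mod 43)
28^7 ≡ 7 (mod 43)
28^14 ≡ 6 (mod 43)
28^21 ≡ 42 (mod 43)
28^42 ≡ 1 (mod 43) ✓
The smallest such exponent is 42, so the order of 28 is 42.

42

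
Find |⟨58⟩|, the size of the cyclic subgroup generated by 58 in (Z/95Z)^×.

Since 58 ∈ (Z/95Z)^×, its order divides φ(95) = φ(5·19) = (5−1)·(19−1) = 4·18 = 72 = 2^3 · 3^2.
Divisors of 72: 1, 2, 3, 4, 6, 8, 9, 12, 18, 24, 36, 72.
Compute 58^d (mod 95) for the divisors d until we hit 1:
58^1 ≡ 58
58^2 ≡ 39
58^3 ≡ 77
58^4 ≡ 1
The smallest such exponent is 4, so the order of 58 is 4.

4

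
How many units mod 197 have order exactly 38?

φ(197) = 197 − 1 = 196 = 2^2 · 7^2.
(Z/197Z)^× is cyclic (|G| = 196); a cyclic group of order m has exactly φ(d) elements of each order d | m, and none otherwise.
38 does not divide 196, so no element of (Z/197Z)^× has order 38.

0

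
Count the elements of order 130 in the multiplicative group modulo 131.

φ(131) = 131 − 1 = 130 = 2 · 5 · 13.
Since (Z/131Z)^× is cyclic of order 130, the number of elements of order d is φ(d) when d | 130 and 0 otherwise.
130 = 2 · 5 · 13 divides 130, and φ(130) = 48.

48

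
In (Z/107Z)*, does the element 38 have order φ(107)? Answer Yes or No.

Yes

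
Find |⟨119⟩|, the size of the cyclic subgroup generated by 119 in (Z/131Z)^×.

130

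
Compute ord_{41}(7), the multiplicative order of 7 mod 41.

By Lagrange's theorem, ord_41(7) divides φ(41) = 41 − 1 = 40 = 2^3 · 5.
Divisors of 40: 1, 2, 4, 5, 8, 10, 20, 40.
Compute 7^d (mod 41) for the divisors d until we hit 1:
7^1 ≡ 7 (mod 41)
7^2 ≡ 8 (mod 41)
7^4 ≡ 23 (mod 41)
7^5 ≡ 38 (mod 41)
7^8 ≡ 37 (mod 41)
7^10 ≡ 9 (mod 41)
7^20 ≡ 40 (mod 41)
7^40 ≡ 1 (mod 41) ✓
Hence ord(7) = 40.

40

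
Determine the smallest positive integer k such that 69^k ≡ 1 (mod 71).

70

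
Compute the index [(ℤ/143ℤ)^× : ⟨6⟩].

Since 6 ∈ (Z/143Z)^×, its order divides φ(143) = φ(11·13) = (11−1)·(13−1) = 10·12 = 120 = 2^3 · 3 · 5.
Divisors of 120: 1, 2, 3, 4, 5, 6, 8, 10, 12, 15, 20, 24, 30, 40, 60, 120.
Check 6^d mod 143 for each divisor in increasing order:
6^1 ≡ 6 (mod 143)
6^2 ≡ 36 (mod 143)
6^3 ≡ 73 (mod 143)
6^4 ≡ 9 (mod 143)
6^5 ≡ 54 (mod 143)
6^6 ≡ 38 (mod 143)
6^8 ≡ 81 (mod 143)
6^10 ≡ 56 (mod 143)
6^12 ≡ 14 (mod 143)
6^15 ≡ 21 (mod 143)
6^20 ≡ 133 (mod 143)
6^24 ≡ 53 (mod 143)
6^30 ≡ 12 (mod 143)
6^40 ≡ 100 (mod 143)
6^60 ≡ 1 (mod 143) ✓
So ord_143(6) = 60, hence |⟨6⟩| = 60.
Index = |(Z/143Z)^×| / |⟨6⟩| = 120 / 60 = 2.

2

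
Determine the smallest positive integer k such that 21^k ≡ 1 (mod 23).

22

The order of 21 must divide φ(23) = 23 − 1 = 22 = 2 · 11.
Divisors of 22: 1, 2, 11, 22.
Check 21^d mod 23 for each divisor in increasing order:
21^1 ≡ 21
21^2 ≡ 4
21^11 ≡ 22
21^22 ≡ 1
So ord_23(21) = 22.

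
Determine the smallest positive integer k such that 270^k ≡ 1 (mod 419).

418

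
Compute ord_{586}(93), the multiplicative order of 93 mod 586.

By Lagrange's theorem, ord_586(93) divides φ(586) = φ(2)·φ(293) = 1·292 = 292 = 2^2 · 73.
Divisors of 292: 1, 2, 4, 73, 146, 292.
Check 93^d mod 586 for each divisor in increasing order:
93^1 ≡ 93
93^2 ≡ 445
93^4 ≡ 543
93^73 ≡ 155
93^146 ≡ 585
93^292 ≡ 1
The smallest such exponent is 292, so the order of 93 is 292.

292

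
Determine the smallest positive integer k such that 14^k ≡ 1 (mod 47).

23

By Lagrange's theorem, ord_47(14) divides φ(47) = 47 − 1 = 46 = 2 · 23.
Divisors of 46: 1, 2, 23, 46.
Evaluate successive powers at the divisors of 46:
14^1 ≡ 14 (mod 47)
14^2 ≡ 8 (mod 47)
14^23 ≡ 1 (mod 47) ✓
The smallest such exponent is 23, so the order of 14 is 23.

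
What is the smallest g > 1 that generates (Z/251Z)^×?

6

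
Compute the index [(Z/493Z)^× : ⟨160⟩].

4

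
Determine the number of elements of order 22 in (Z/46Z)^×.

φ(46) = φ(2)·φ(23) = 1·22 = 22 = 2 · 11.
Since (Z/46Z)^× is cyclic of order 22, the number of elements of order d is φ(d) when d | 22 and 0 otherwise.
22 = 2 · 11 divides 22, and φ(22) = 10.

10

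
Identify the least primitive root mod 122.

7

φ(122) = φ(2)·φ(61) = 1·60 = 60 = 2^2 · 3 · 5.
g is a primitive root iff g^(60/q) ≢ 1 (mod 122) for each prime q ∈ {2, 3, 5}.
g = 2: gcd(2, 122) = 2 > 1, not a unit — skip.
g = 3: 3^30 ≡ 1 — hits 1, so not a primitive root.
g = 4: gcd(4, 122) = 2 > 1, not a unit — skip.
g = 5: 5^30 ≡ 1 — hits 1, so not a primitive root.
g = 6: gcd(6, 122) = 2 > 1, not a unit — skip.
g = 7: 7^30 ≡ 121; 7^20 ≡ 47; 7^12 ≡ 95 — none is 1, so 7 is a primitive root.
So 7 is the smallest generator of (Z/122Z)^×.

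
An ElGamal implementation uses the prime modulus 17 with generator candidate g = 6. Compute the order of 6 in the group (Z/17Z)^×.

By Lagrange's theorem, ord_17(6) divides φ(17) = 17 − 1 = 16 = 2^4.
Divisors of 16: 1, 2, 4, 8, 16.
Test each divisor d:
6^1 ≡ 6
6^2 ≡ 2
6^4 ≡ 4
6^8 ≡ 16
6^16 ≡ 1
So ord_17(6) = 16.

16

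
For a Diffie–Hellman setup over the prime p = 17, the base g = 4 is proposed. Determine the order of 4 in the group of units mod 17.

4

ord(4) | φ(17) = 17 − 1 = 16 = 2^4.
Divisors of 16: 1, 2, 4, 8, 16.
Check 4^d mod 17 for each divisor in increasing order:
4^1 ≡ 4 (mod 17)
4^2 ≡ 16 (mod 17)
4^4 ≡ 1 (mod 17) ✓
Hence ord(4) = 4.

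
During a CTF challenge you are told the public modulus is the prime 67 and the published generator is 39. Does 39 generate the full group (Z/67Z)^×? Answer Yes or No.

No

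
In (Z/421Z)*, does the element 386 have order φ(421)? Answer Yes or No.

No

φ(421) = 421 − 1 = 420 = 2^2 · 3 · 5 · 7.
386 is a primitive root mod 421 iff 386^(φ(421)/q) ≢ 1 for every prime q | φ(421), i.e. q ∈ {2, 3, 5, 7}.
386^210 ≡ 1 (mod 421)  [q = 2: ≡ 1 ✗]
386^140 ≡ 20 (mod 421)  [q = 3: ≢ 1 ✓]
386^84 ≡ 252 (mod 421)  [q = 5: ≢ 1 ✓]
386^60 ≡ 1 (mod 421)  [q = 7: ≡ 1 ✗]
Since 386^210 ≡ 1, the order of 386 divides 210 < 420, so 386 is not a primitive root.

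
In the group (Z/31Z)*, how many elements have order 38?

φ(31) = 31 − 1 = 30 = 2 · 3 · 5.
In a cyclic group of order 30, there are φ(d) elements of order d for each divisor d of 30, and zero for non-divisors.
Here 30 is not a multiple of 38, so there are no elements of order 38.

0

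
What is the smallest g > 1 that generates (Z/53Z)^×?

2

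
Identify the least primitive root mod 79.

3

φ(79) = 79 − 1 = 78 = 2 · 3 · 13.
Test candidates g = 2, 3, … against the prime factors q ∈ {2, 3, 13} of φ(79): g is a generator iff g^(78/q) ≢ 1 for every such q.
g = 2: 2^39 ≡ 1 — hits 1, so not a primitive root.
g = 3: 3^39 ≡ 78; 3^26 ≡ 23; 3^6 ≡ 18 — none is 1, so 3 is a primitive root.
The smallest primitive root modulo 79 is 3.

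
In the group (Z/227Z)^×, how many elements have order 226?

112

φ(227) = 227 − 1 = 226 = 2 · 113.
(Z/227Z)^× is cyclic (|G| = 226); a cyclic group of order m has exactly φ(d) elements of each order d | m, and none otherwise.
226 = 2 · 113 divides 226, and φ(226) = 112.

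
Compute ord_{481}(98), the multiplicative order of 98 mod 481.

36

By Lagrange's theorem, ord_481(98) divides φ(481) = φ(13·37) = (13−1)·(37−1) = 12·36 = 432 = 2^4 · 3^3.
Divisors of 432: 1, 2, 3, 4, 6, 8, 9, 12, 16, 18, 24, 27, 36, 48, 54, 72, 108, 144, 216, 432.
Compute 98^d (mod 481) for the divisors d until we hit 1:
98^1 ≡ 98 (mod 481)
98^2 ≡ 465 (mod 481)
98^3 ≡ 356 (mod 481)
98^4 ≡ 256 (mod 481)
98^6 ≡ 233 (mod 481)
98^8 ≡ 120 (mod 481)
98^9 ≡ 216 (mod 481)
98^12 ≡ 417 (mod 481)
98^16 ≡ 451 (mod 481)
98^18 ≡ 480 (mod 481)
98^24 ≡ 248 (mod 481)
98^27 ≡ 265 (mod 481)
98^36 ≡ 1 (mod 481) ✓
The smallest such exponent is 36, so the order of 98 is 36.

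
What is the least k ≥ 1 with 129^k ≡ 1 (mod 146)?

24

Since 129 ∈ (Z/146Z)^×, its order divides φ(146) = φ(2)·φ(73) = 1·72 = 72 = 2^3 · 3^2.
Divisors of 72: 1, 2, 3, 4, 6, 8, 9, 12, 18, 24, 36, 72.
Test each divisor d:
129^1 ≡ 129
129^2 ≡ 143
129^3 ≡ 51
129^4 ≡ 9
129^6 ≡ 119
129^8 ≡ 81
129^9 ≡ 83
129^12 ≡ 145
129^18 ≡ 27
129^24 ≡ 1
So ord_146(129) = 24.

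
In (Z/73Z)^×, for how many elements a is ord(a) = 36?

12

φ(73) = 73 − 1 = 72 = 2^3 · 3^2.
(Z/73Z)^× is cyclic (|G| = 72); a cyclic group of order m has exactly φ(d) elements of each order d | m, and none otherwise.
36 = 2^2 · 3^2 divides 72, and φ(36) = 12.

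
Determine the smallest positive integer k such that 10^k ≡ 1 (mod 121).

Since 10 ∈ (Z/121Z)^×, its order divides φ(121) = φ(11^2) = 11·(11−1) = 110 = 2 · 5 · 11.
Divisors of 110: 1, 2, 5, 10, 11, 22, 55, 110.
Compute 10^d (mod 121) for the divisors d until we hit 1:
10^1 ≡ 10
10^2 ≡ 100
10^5 ≡ 54
10^10 ≡ 12
10^11 ≡ 120
10^22 ≡ 1
The smallest such exponent is 22, so the order of 10 is 22.

22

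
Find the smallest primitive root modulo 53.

2

φ(53) = 53 − 1 = 52 = 2^2 · 13.
Test candidates g = 2, 3, … against the prime factors q ∈ {2, 13} of φ(53): g is a generator iff g^(52/q) ≢ 1 for every such q.
g = 2: 2^26 ≡ 52; 2^4 ≡ 16 — none is 1, so 2 is a primitive root.
So 2 is the smallest generator of (Z/53Z)^×.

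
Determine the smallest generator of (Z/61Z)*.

φ(61) = 61 − 1 = 60 = 2^2 · 3 · 5.
Test candidates g = 2, 3, … against the prime factors q ∈ {2, 3, 5} of φ(61): g is a generator iff g^(60/q) ≢ 1 for every such q.
g = 2: 2^30 ≡ 60; 2^20 ≡ 47; 2^12 ≡ 9 — none is 1, so 2 is a primitive root.
So 2 is the smallest generator of (Z/61Z)^×.

2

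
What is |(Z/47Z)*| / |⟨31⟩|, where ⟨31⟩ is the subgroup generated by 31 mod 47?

1

By Lagrange's theorem, ord_47(31) divides φ(47) = 47 − 1 = 46 = 2 · 23.
Divisors of 46: 1, 2, 23, 46.
Check 31^d mod 47 for each divisor in increasing order:
31^1 ≡ 31 (mod 47)
31^2 ≡ 21 (mod 47)
31^23 ≡ 46 (mod 47)
31^46 ≡ 1 (mod 47) ✓
Thus |⟨31⟩| = ord(31) = 46.
The index is φ(47) / ord(31) = 46 / 46 = 1.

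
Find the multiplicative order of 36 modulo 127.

63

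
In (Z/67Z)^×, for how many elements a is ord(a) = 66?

φ(67) = 67 − 1 = 66 = 2 · 3 · 11.
(Z/67Z)^× is cyclic (|G| = 66); a cyclic group of order m has exactly φ(d) elements of each order d | m, and none otherwise.
66 = 2 · 3 · 11 divides 66, and φ(66) = 20.

20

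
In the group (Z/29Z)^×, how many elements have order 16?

0

φ(29) = 29 − 1 = 28 = 2^2 · 7.
In a cyclic group of order 28, there are φ(d) elements of order d for each divisor d of 28, and zero for non-divisors.
16 does not divide 28, so no element of (Z/29Z)^× has order 16.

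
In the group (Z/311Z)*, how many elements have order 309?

φ(311) = 311 − 1 = 310 = 2 · 5 · 31.
Since (Z/311Z)^× is cyclic of order 310, the number of elements of order d is φ(d) when d | 310 and 0 otherwise.
Since 309 ∤ 310, the count is 0.

0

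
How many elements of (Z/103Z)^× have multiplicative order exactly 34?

16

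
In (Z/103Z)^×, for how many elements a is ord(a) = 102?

32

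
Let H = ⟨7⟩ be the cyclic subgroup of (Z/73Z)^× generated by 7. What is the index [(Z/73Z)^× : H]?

By Lagrange's theorem, ord_73(7) divides φ(73) = 73 − 1 = 72 = 2^3 · 3^2.
Divisors of 72: 1, 2, 3, 4, 6, 8, 9, 12, 18, 24, 36, 72.
Check 7^d mod 73 for each divisor in increasing order:
7^1 ≡ 7
7^2 ≡ 49
7^3 ≡ 51
7^4 ≡ 65
7^6 ≡ 46
7^8 ≡ 64
7^9 ≡ 10
7^12 ≡ 72
7^18 ≡ 27
7^24 ≡ 1
Thus |⟨7⟩| = ord(7) = 24.
The index is φ(73) / ord(7) = 72 / 24 = 3.

3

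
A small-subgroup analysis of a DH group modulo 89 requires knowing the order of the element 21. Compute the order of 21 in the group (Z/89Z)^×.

Since 21 ∈ (Z/89Z)^×, its order divides φ(89) = 89 − 1 = 88 = 2^3 · 11.
Divisors of 88: 1, 2, 4, 8, 11, 22, 44, 88.
Evaluate successive powers at the divisors of 88:
21^1 ≡ 21 (mod 89)
21^2 ≡ 85 (mod 89)
21^4 ≡ 16 (mod 89)
21^8 ≡ 78 (mod 89)
21^11 ≡ 34 (mod 89)
21^22 ≡ 88 (mod 89)
21^44 ≡ 1 (mod 89) ✓
So ord_89(21) = 44.

44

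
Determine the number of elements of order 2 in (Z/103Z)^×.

1

φ(103) = 103 − 1 = 102 = 2 · 3 · 17.
Since (Z/103Z)^× is cyclic of order 102, the number of elements of order d is φ(d) when d | 102 and 0 otherwise.
2 | 102, and φ(2) = 2 − 1 = 1.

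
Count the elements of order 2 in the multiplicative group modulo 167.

1

φ(167) = 167 − 1 = 166 = 2 · 83.
(Z/167Z)^× is cyclic (|G| = 166); a cyclic group of order m has exactly φ(d) elements of each order d | m, and none otherwise.
2 | 166, and φ(2) = 2 − 1 = 1.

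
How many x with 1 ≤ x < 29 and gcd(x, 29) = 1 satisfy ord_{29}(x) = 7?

6

φ(29) = 29 − 1 = 28 = 2^2 · 7.
(Z/29Z)^× is cyclic (|G| = 28); a cyclic group of order m has exactly φ(d) elements of each order d | m, and none otherwise.
7 | 28, and φ(7) = 7 − 1 = 6.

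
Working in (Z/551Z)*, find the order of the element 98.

252

The order of 98 must divide φ(551) = φ(19·29) = (19−1)·(29−1) = 18·28 = 504 = 2^3 · 3^2 · 7.
Divisors of 504: 1, 2, 3, 4, 6, 7, 8, 9, 12, 14, 18, 21, 24, 28, 36, 42, 56, 63, 72, 84, 126, 168, 252, 504.
Compute 98^d (mod 551) for the divisors d until we hit 1:
98^1 ≡ 98 (mod 551)
98^2 ≡ 237 (mod 551)
98^3 ≡ 84 (mod 551)
98^4 ≡ 518 (mod 551)
98^6 ≡ 444 (mod 551)
98^7 ≡ 534 (mod 551)
98^8 ≡ 538 (mod 551)
98^9 ≡ 379 (mod 551)
98^12 ≡ 429 (mod 551)
98^14 ≡ 289 (mod 551)
98^18 ≡ 381 (mod 551)
98^21 ≡ 46 (mod 551)
98^24 ≡ 7 (mod 551)
98^28 ≡ 320 (mod 551)
98^36 ≡ 248 (mod 551)
98^42 ≡ 463 (mod 551)
98^56 ≡ 465 (mod 551)
98^63 ≡ 360 (mod 551)
98^72 ≡ 343 (mod 551)
98^84 ≡ 30 (mod 551)
98^126 ≡ 115 (mod 551)
98^168 ≡ 349 (mod 551)
98^252 ≡ 1 (mod 551) ✓
Therefore the multiplicative order of 98 modulo 551 is 252.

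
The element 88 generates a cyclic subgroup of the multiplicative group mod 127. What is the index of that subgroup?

ord(88) | φ(127) = 127 − 1 = 126 = 2 · 3^2 · 7.
Divisors of 126: 1, 2, 3, 6, 7, 9, 14, 18, 21, 42, 63, 126.
Compute 88^d (mod 127) for the divisors d until we hit 1:
88^1 ≡ 88
88^2 ≡ 124
88^3 ≡ 117
88^6 ≡ 100
88^7 ≡ 37
88^9 ≡ 16
88^14 ≡ 99
88^18 ≡ 2
88^21 ≡ 107
88^42 ≡ 19
88^63 ≡ 1
So ord_127(88) = 63, hence |⟨88⟩| = 63.
The index is φ(127) / ord(88) = 126 / 63 = 2.

2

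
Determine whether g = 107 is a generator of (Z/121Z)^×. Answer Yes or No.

φ(121) = φ(11^2) = 11·(11−1) = 110 = 2 · 5 · 11.
Test 107^(110/q) mod 121 for each prime factor q of 110:
107^55 ≡ 120 (mod 121)  [q = 2: ≢ 1 ✓]
107^22 ≡ 9 (mod 121)  [q = 5: ≢ 1 ✓]
107^10 ≡ 78 (mod 121)  [q = 11: ≢ 1 ✓]
All checks pass, so 107 has order 110 and is a primitive root modulo 121.

Yes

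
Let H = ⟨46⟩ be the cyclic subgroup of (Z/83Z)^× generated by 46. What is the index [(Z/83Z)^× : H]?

Since 46 ∈ (Z/83Z)^×, its order divides φ(83) = 83 − 1 = 82 = 2 · 41.
Divisors of 82: 1, 2, 41, 82.
Test each divisor d:
46^1 ≡ 46
46^2 ≡ 41
46^41 ≡ 82
46^82 ≡ 1
Thus |⟨46⟩| = ord(46) = 82.
[(Z/83Z)^× : ⟨46⟩] = 82/82 = 1.

1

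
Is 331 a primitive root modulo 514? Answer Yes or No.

Yes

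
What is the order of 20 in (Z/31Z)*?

15

The order of 20 must divide φ(31) = 31 − 1 = 30 = 2 · 3 · 5.
Divisors of 30: 1, 2, 3, 5, 6, 10, 15, 30.
Test each divisor d:
20^1 ≡ 20 (mod 31)
20^2 ≡ 28 (mod 31)
20^3 ≡ 2 (mod 31)
20^5 ≡ 25 (mod 31)
20^6 ≡ 4 (mod 31)
20^10 ≡ 5 (mod 31)
20^15 ≡ 1 (mod 31) ✓
The smallest such exponent is 15, so the order of 20 is 15.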